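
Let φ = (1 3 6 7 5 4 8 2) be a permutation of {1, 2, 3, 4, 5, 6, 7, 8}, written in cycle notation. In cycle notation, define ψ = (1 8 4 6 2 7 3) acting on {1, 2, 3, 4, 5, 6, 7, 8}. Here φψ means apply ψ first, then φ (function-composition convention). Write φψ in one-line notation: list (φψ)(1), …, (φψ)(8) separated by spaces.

Chase each element through ψ then φ: 1 → 8 → 2; 2 → 7 → 5; 3 → 1 → 3; 4 → 6 → 7; 5 → 5 → 4; 6 → 2 → 1; 7 → 3 → 6; 8 → 4 → 8.
Collecting the images, φψ = [2 5 3 7 4 1 6 8].

2 5 3 7 4 1 6 8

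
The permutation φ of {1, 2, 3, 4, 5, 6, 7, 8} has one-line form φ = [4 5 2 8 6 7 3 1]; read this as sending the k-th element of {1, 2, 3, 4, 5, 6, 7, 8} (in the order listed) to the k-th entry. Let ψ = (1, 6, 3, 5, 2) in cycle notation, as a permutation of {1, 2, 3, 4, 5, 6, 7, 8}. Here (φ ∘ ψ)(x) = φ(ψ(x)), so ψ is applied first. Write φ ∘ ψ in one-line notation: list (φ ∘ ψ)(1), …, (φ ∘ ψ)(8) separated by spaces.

(φ ∘ ψ)(x) = φ(ψ(x)). Computing each image: φ(ψ(1)) = φ(6) = 7, φ(ψ(2)) = φ(1) = 4, φ(ψ(3)) = φ(5) = 6, φ(ψ(4)) = φ(4) = 8, φ(ψ(5)) = φ(2) = 5, φ(ψ(6)) = φ(3) = 2, φ(ψ(7)) = φ(7) = 3, φ(ψ(8)) = φ(8) = 1.
Hence φ ∘ ψ = [7 4 6 8 5 2 3 1].

7 4 6 8 5 2 3 1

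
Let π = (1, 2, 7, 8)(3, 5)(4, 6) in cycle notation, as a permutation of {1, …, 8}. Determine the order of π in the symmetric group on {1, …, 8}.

The disjoint cycles have lengths 4, 2, 2.
The order is lcm(4, 2, 2) = 4.

4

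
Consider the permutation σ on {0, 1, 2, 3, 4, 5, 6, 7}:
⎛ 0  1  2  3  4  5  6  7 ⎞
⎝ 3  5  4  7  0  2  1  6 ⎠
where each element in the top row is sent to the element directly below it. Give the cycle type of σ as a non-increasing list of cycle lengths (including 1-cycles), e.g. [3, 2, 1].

The disjoint cycles are (0 3 7 6 1 5 2 4), with lengths 8 in non-increasing order.

[8]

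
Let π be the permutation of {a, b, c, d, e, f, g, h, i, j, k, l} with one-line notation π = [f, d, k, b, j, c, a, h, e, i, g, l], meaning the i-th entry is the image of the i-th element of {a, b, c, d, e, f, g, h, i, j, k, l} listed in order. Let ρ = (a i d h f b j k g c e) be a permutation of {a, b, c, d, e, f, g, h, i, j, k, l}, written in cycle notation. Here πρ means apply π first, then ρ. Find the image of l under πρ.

l

First apply π: π(l) = l, then ρ(l) = l. Thus (πρ)(l) = l.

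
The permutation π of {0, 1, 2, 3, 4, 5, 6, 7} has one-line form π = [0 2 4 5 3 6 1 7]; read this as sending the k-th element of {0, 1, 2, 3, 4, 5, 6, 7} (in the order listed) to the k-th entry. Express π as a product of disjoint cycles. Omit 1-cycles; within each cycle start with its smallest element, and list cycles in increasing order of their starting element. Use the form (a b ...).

Iterating π from 1 gives 1 → 2 → 4 → 3 → 5 → 6 → 1; that is the 6-cycle (1 2 4 3 5 6).
Repeating from the next unused element and collecting all non-trivial cycles gives (1 2 4 3 5 6).

(1 2 4 3 5 6)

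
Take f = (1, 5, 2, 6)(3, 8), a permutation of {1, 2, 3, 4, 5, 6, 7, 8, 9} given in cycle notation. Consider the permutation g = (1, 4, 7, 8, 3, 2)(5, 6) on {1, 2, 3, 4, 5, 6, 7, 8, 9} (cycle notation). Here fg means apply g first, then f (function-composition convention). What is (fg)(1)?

4

First apply g: g(1) = 4, then f(4) = 4. Thus (fg)(1) = 4.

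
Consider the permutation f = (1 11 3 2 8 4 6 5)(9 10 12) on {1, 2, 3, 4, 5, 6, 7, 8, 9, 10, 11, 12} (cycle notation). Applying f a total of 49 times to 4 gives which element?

6

4 lies in the 8-cycle (1 11 3 2 8 4 6 5).
Powers repeat with period 8 on this cycle, and 49 mod 8 = 1, so f^49(4) = f^1(4).
Advancing 1 step from 4: 4 → 6.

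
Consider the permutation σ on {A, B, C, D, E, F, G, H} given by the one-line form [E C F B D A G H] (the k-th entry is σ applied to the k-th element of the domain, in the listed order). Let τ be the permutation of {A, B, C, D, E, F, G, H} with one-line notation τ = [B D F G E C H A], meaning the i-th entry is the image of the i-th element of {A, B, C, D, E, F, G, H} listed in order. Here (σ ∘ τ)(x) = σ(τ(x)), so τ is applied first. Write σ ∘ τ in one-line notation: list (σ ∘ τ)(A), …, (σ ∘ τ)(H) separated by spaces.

C B A G D F H E

Chase each element through τ then σ: A → B → C; B → D → B; C → F → A; D → G → G; E → E → D; F → C → F; G → H → H; H → A → E.
Collecting the images, σ ∘ τ = [C B A G D F H E].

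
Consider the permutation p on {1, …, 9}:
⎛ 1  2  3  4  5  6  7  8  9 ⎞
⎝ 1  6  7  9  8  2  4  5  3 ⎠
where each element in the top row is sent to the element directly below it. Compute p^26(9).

7

Tracing 9 → 3 → … returns to 9 after 4 steps, so 9 lies in a 4-cycle (3, 7, 4, 9).
On a 4-cycle, p^4 is the identity, so p^26 = p^2 there (26 ≡ 2 mod 4).
Advancing 2 steps from 9: 9 → 3 → 7.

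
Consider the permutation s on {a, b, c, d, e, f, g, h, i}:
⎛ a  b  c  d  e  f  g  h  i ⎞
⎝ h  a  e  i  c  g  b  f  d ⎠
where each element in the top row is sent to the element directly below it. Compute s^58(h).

Tracing h → f → … returns to h after 5 steps, so h lies in a 5-cycle (a h f g b).
Since the cycle has length 5, s^58 acts on it the same as s^3 (58 mod 5 = 3).
Advancing 3 steps from h: h → f → g → b.

b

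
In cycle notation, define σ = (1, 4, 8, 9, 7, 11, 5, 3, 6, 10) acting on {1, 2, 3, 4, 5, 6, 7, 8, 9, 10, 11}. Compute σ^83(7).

7 lies in the 10-cycle (1, 4, 8, 9, 7, 11, 5, 3, 6, 10).
On a 10-cycle, σ^10 is the identity, so σ^83 = σ^3 there (83 ≡ 3 mod 10).
Advancing 3 steps from 7: 7 → 11 → 5 → 3.

3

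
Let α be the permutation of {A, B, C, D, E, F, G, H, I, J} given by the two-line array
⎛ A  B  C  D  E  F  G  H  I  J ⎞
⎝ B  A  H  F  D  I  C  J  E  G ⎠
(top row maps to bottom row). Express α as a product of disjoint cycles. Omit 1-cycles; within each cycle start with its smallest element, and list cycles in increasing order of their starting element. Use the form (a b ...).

Start at A and follow images: A → B → A, giving the cycle (A B).
Repeating from the next unused element and collecting all non-trivial cycles gives (A B)(C H J G)(D F I E).

(A B)(C H J G)(D F I E)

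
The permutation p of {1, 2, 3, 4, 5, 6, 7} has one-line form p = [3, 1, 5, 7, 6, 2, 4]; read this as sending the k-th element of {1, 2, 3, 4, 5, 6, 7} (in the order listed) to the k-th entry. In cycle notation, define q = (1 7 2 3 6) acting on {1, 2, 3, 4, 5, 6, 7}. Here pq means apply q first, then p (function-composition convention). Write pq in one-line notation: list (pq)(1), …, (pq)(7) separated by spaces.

(pq)(x) = p(q(x)). Computing each image: p(q(1)) = p(7) = 4, p(q(2)) = p(3) = 5, p(q(3)) = p(6) = 2, p(q(4)) = p(4) = 7, p(q(5)) = p(5) = 6, p(q(6)) = p(1) = 3, p(q(7)) = p(2) = 1.
Hence pq = [4 5 2 7 6 3 1].

4 5 2 7 6 3 1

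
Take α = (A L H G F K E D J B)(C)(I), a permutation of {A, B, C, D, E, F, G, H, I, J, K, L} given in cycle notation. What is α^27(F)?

F lies in the 10-cycle (A L H G F K E D J B).
Powers repeat with period 10 on this cycle, and 27 mod 10 = 7, so α^27(F) = α^7(F).
Advancing 7 steps from F: F → K → E → D → J → B → A → L.

L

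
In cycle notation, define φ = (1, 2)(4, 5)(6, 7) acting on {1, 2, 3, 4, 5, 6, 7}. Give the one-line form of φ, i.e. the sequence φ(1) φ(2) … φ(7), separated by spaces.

2 1 3 5 4 7 6

Image by image: 1→2, 2→1, 3→3, 4→5, 5→4, 6→7, 7→6.
So the one-line form is 2 1 3 5 4 7 6.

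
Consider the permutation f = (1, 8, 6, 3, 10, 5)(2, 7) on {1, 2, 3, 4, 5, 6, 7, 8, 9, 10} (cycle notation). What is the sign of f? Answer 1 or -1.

The cycle lengths are 6, 2, 1, 1.
A cycle is odd iff its length is even; f has 2 even-length cycles, so sgn(f) = (−1)^2 and f is even.

1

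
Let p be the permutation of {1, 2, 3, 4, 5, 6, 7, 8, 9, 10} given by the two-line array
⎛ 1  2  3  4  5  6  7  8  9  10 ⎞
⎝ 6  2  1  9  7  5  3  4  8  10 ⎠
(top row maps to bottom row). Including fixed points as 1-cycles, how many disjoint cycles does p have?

4

The cycle decomposition is (1 6 5 7 3)(2)(4 9 8)(10), which has 4 cycles (counting 1-cycles).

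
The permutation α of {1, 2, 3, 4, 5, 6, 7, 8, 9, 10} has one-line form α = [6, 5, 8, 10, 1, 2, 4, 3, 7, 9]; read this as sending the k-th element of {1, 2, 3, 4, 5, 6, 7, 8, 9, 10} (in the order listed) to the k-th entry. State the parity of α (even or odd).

In disjoint-cycle form the cycle lengths are 4, 4, 2.
A cycle is odd iff its length is even; α has 3 even-length cycles, so sgn(α) = (−1)^3 and α is odd.

odd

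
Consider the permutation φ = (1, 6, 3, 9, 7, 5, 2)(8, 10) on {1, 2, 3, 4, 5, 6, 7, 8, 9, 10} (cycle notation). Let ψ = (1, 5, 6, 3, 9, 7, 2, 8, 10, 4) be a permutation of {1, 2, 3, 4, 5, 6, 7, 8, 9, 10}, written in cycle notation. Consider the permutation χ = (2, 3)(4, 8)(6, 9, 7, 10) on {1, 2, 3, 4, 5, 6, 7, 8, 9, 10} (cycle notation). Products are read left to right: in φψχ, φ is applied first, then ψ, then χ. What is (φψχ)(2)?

5

Chase 2: φ(2) = 1; ψ(1) = 5; χ(5) = 5. Hence (φψχ)(2) = 5.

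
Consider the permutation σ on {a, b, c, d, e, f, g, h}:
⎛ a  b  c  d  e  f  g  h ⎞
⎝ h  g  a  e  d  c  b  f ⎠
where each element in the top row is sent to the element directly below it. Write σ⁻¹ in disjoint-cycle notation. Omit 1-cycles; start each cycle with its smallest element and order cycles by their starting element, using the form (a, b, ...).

First write σ in disjoint cycles: (a, h, f, c)(b, g)(d, e).
The inverse reverses every cycle; in canonical form, σ⁻¹ = (a, c, f, h)(b, g)(d, e).

(a, c, f, h)(b, g)(d, e)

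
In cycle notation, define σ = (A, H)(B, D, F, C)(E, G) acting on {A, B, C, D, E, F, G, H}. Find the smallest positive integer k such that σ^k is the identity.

The cycle type of σ is (4, 2, 2).
The order is lcm(4, 2, 2) = 4.

4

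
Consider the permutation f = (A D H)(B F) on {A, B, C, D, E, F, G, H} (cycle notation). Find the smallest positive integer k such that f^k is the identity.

The disjoint cycles have lengths 3, 2, 1, 1, 1.
The order is lcm(3, 2) = 6.

6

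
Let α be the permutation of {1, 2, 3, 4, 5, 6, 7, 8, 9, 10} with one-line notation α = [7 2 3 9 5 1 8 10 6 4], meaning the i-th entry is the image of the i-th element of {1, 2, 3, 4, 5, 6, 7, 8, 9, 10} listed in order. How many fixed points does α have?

The fixed points (elements with α(x) = x) are {2, 3, 5}, so there are 3.

3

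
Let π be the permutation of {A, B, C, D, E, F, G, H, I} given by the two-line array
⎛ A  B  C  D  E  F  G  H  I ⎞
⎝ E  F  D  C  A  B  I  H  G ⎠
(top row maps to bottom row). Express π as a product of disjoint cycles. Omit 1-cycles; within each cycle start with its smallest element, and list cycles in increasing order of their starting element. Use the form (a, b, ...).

Start at A and follow images: A → E → A, giving the cycle (A, E).
Continuing from each remaining unvisited element yields (A, E)(B, F)(C, D)(G, I).

(A, E)(B, F)(C, D)(G, I)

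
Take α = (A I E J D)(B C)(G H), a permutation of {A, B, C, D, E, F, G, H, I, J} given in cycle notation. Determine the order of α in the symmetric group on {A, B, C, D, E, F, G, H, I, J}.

10

The disjoint cycles have lengths 5, 2, 2, 1.
The order of α is the least common multiple of its cycle lengths: lcm(5, 2, 2) = 10.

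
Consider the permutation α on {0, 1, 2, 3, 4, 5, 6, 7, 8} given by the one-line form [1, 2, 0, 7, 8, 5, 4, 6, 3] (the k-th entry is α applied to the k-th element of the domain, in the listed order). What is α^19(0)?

Tracing 0 → 1 → … returns to 0 after 3 steps, so 0 lies in a 3-cycle (0, 1, 2).
On a 3-cycle, α^3 is the identity, so α^19 = α^1 there (19 ≡ 1 mod 3).
Advancing 1 step from 0: 0 → 1.

1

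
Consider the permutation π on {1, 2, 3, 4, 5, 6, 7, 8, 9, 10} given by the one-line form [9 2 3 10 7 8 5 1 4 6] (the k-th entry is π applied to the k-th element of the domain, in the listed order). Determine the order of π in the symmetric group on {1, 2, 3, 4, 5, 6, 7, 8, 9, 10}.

6

Writing π as disjoint cycles, the cycle lengths are 6, 2, 1, 1.
Since disjoint cycles commute, ord(π) = lcm(6, 2) = 6.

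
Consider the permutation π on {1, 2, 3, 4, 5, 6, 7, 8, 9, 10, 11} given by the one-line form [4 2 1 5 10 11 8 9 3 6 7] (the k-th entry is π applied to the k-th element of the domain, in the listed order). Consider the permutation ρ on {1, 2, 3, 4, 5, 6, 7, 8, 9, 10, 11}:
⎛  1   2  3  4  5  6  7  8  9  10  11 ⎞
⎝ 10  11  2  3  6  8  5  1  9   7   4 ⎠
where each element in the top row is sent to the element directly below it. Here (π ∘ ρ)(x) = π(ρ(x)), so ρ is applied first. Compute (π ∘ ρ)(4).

ρ(4) = 3, then π(3) = 1; composing gives (π ∘ ρ)(4) = 1.

1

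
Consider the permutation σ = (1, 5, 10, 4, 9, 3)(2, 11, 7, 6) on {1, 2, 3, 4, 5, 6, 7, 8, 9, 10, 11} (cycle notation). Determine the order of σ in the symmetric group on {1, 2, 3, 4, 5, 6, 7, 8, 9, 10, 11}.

The disjoint cycles have lengths 6, 4, 1.
The order of σ is the least common multiple of its cycle lengths: lcm(6, 4) = 12.

12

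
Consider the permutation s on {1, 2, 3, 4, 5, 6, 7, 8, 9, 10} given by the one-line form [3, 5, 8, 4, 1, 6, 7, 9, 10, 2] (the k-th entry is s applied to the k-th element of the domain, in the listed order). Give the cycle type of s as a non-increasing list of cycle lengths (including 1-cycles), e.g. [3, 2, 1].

The disjoint cycles are (1, 3, 8, 9, 10, 2, 5)(4)(6)(7), with lengths 7, 1, 1, 1 in non-increasing order.

[7, 1, 1, 1]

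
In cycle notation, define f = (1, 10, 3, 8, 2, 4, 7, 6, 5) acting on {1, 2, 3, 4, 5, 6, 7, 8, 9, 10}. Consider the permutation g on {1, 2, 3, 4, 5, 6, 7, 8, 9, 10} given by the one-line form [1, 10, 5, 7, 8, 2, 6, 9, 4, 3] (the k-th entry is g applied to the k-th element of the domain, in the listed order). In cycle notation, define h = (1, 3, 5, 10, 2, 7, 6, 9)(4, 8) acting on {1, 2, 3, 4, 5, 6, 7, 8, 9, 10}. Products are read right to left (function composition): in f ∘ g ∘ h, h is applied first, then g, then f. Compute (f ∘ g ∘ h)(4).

Chase 4: h(4) = 8; g(8) = 9; f(9) = 9. Hence (f ∘ g ∘ h)(4) = 9.

9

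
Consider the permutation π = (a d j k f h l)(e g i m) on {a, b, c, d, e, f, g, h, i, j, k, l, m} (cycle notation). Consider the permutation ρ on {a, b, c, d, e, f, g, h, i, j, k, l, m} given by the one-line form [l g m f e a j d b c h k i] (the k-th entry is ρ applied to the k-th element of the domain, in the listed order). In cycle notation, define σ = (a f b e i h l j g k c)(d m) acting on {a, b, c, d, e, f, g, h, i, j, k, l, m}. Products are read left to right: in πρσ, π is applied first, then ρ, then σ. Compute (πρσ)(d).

Apply the permutations in order: π(d) = j, then ρ(j) = c, then σ(c) = a. So (πρσ)(d) = a.

a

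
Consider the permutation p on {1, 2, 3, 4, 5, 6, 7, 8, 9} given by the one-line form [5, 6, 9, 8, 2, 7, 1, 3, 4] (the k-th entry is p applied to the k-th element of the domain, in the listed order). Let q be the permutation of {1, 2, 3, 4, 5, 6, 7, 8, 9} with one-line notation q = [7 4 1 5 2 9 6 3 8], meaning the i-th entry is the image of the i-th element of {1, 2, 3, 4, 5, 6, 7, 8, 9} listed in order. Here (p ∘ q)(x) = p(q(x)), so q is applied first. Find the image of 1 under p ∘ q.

(p ∘ q)(1) = p(q(1)). q(1) = 7, then p(7) = 1. So (p ∘ q)(1) = 1.

1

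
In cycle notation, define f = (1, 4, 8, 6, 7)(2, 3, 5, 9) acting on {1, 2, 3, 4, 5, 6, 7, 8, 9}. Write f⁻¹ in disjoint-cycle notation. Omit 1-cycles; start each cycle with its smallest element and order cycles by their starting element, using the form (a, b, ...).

Inverting a permutation written in cycle notation just reverses the order within every cycle.
After reversing and putting each cycle's least element first, f⁻¹ = (1, 7, 6, 8, 4)(2, 9, 5, 3).

(1, 7, 6, 8, 4)(2, 9, 5, 3)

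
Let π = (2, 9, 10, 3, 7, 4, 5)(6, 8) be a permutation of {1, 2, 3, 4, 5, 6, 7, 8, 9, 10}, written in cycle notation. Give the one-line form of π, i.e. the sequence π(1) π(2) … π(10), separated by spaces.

1 9 7 5 2 8 4 6 10 3

Each element maps to the next entry in its cycle (wrapping to the front): 1→1, 2→9, 3→7, 4→5, 5→2, 6→8, 7→4, 8→6, 9→10, 10→3.
So the one-line form is 1 9 7 5 2 8 4 6 10 3.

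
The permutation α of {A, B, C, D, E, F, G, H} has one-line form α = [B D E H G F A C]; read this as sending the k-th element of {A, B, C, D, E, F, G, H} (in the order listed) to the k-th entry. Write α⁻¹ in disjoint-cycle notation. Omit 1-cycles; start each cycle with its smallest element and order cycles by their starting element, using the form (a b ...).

First write α in disjoint cycles: (A B D H C E G).
Reversing each cycle (and rotating so the smallest element leads) gives α⁻¹ = (A G E C H D B).

(A G E C H D B)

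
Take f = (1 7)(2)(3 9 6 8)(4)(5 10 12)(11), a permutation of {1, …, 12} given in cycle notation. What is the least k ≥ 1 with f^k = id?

12

The cycle type of f is (4, 3, 2, 1, 1, 1).
Since disjoint cycles commute, ord(f) = lcm(4, 3, 2) = 12.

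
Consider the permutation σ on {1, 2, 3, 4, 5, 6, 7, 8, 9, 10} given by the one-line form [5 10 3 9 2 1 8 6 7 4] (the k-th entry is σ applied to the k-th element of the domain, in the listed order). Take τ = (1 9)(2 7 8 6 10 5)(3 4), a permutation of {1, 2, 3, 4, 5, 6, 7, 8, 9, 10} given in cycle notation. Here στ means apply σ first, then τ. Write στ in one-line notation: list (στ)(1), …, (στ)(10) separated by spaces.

2 5 4 1 7 9 6 10 8 3

(στ)(x) = τ(σ(x)). Computing each image: τ(σ(1)) = τ(5) = 2, τ(σ(2)) = τ(10) = 5, τ(σ(3)) = τ(3) = 4, τ(σ(4)) = τ(9) = 1, τ(σ(5)) = τ(2) = 7, τ(σ(6)) = τ(1) = 9, τ(σ(7)) = τ(8) = 6, τ(σ(8)) = τ(6) = 10, τ(σ(9)) = τ(7) = 8, τ(σ(10)) = τ(4) = 3.
Hence στ = [2 5 4 1 7 9 6 10 8 3].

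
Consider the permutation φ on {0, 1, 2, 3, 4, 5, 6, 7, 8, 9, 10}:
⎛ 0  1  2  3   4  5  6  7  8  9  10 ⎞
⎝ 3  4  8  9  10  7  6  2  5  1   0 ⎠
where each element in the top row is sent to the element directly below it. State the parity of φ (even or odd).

even

In disjoint-cycle form the cycle lengths are 6, 4, 1.
A cycle of length ℓ contributes ℓ−1 transpositions, so φ is a product of 5 + 3 = 8 transpositions — even.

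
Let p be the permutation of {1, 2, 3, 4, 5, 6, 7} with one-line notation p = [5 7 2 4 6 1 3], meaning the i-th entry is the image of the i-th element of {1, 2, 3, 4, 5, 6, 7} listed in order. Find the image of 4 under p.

4 is element number 4 of the domain, and entry number 4 of the one-line form is 4, so p(4) = 4.

4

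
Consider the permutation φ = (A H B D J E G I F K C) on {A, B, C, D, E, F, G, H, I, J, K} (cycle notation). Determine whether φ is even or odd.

The cycle lengths are 11.
A cycle of length ℓ contributes ℓ−1 transpositions, so φ is a product of 10 transpositions — even.

even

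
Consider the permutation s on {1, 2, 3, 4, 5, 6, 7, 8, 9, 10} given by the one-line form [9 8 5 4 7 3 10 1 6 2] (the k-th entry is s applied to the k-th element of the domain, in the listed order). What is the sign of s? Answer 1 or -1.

1

In disjoint-cycle form the cycle lengths are 9, 1.
A cycle of length ℓ contributes ℓ−1 transpositions, so s is a product of 8 transpositions — even.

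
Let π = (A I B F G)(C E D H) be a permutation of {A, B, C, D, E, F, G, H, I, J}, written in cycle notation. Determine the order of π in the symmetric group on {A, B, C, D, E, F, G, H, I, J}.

20

The cycle type of π is (5, 4, 1).
The order is lcm(5, 4) = 20.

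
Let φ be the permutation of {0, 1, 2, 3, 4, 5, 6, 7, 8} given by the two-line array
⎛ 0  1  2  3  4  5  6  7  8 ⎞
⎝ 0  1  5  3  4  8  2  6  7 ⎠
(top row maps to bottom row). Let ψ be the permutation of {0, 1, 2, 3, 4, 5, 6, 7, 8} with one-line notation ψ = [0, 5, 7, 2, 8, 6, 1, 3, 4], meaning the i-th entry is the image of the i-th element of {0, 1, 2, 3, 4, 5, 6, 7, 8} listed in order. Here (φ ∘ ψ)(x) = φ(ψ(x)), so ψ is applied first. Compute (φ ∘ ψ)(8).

(φ ∘ ψ)(8) = φ(ψ(8)). ψ(8) = 4, then φ(4) = 4. So (φ ∘ ψ)(8) = 4.

4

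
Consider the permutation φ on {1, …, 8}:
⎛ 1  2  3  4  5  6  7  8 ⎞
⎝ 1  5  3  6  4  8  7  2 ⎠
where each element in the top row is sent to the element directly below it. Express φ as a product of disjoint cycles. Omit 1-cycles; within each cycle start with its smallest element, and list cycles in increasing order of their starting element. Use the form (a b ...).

(2 5 4 6 8)

From 2: 2 → 5 → 4 → 6 → 8 → 2, closing the cycle (2 5 4 6 8).
Continuing from each remaining unvisited element yields (2 5 4 6 8).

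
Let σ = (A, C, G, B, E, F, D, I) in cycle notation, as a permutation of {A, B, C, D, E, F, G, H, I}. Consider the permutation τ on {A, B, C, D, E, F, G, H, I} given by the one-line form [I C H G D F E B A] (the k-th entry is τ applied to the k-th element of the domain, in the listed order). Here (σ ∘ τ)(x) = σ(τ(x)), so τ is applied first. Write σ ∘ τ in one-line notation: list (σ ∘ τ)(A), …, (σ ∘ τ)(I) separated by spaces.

A G H B I D F E C

Chase each element through τ then σ: A → I → A; B → C → G; C → H → H; D → G → B; E → D → I; F → F → D; G → E → F; H → B → E; I → A → C.
So σ ∘ τ in one-line form is A G H B I D F E C.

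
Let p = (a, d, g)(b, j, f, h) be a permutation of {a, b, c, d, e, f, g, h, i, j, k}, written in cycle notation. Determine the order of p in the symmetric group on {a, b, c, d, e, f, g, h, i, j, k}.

The cycle type of p is (4, 3, 1, 1, 1, 1).
The order is lcm(4, 3) = 12.

12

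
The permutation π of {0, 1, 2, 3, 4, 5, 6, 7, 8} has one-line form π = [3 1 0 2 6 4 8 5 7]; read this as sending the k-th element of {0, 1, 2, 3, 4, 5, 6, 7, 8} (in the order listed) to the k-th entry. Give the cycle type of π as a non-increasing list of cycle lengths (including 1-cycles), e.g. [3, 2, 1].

[5, 3, 1]

The disjoint cycles are (0, 3, 2)(1)(4, 6, 8, 7, 5), with lengths 5, 3, 1 in non-increasing order.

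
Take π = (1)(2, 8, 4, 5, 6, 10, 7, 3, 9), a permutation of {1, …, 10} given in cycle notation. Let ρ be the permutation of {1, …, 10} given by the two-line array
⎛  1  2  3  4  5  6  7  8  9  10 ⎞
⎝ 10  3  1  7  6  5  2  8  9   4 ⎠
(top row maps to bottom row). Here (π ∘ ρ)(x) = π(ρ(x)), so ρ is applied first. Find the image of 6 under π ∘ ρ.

ρ(6) = 5, then π(5) = 6; composing gives (π ∘ ρ)(6) = 6.

6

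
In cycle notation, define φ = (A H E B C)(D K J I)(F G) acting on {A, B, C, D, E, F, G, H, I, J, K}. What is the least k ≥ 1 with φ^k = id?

The disjoint cycles have lengths 5, 4, 2.
Since disjoint cycles commute, ord(φ) = lcm(5, 4, 2) = 20.

20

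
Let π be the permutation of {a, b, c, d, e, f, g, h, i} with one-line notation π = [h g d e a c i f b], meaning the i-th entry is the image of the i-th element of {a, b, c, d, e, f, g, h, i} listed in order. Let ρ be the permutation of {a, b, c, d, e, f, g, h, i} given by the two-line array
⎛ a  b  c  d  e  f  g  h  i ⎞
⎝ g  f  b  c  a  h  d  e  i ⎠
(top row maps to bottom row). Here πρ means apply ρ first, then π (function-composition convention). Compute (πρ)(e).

h

First apply ρ: ρ(e) = a, then π(a) = h. Thus (πρ)(e) = h.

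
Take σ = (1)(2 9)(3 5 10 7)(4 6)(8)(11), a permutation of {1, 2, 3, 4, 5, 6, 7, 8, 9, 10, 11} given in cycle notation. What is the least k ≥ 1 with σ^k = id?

4

The disjoint cycles have lengths 4, 2, 2, 1, 1, 1.
The order of σ is the least common multiple of its cycle lengths: lcm(4, 2, 2) = 4.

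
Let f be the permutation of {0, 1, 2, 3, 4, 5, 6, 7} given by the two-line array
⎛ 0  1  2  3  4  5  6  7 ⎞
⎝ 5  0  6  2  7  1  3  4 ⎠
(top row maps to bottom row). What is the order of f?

The disjoint-cycle form of f has cycle lengths 3, 3, 2.
The order of f is the least common multiple of its cycle lengths: lcm(3, 3, 2) = 6.

6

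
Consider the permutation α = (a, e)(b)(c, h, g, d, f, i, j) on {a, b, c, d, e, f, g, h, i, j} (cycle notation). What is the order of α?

14

The cycle type of α is (7, 2, 1).
The order is lcm(7, 2) = 14.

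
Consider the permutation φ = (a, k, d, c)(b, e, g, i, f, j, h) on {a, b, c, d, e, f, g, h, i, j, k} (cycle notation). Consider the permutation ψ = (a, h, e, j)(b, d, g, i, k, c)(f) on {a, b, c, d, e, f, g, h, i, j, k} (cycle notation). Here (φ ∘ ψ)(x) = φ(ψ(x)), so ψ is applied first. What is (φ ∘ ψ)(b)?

First apply ψ: ψ(b) = d, then φ(d) = c. Thus (φ ∘ ψ)(b) = c.

c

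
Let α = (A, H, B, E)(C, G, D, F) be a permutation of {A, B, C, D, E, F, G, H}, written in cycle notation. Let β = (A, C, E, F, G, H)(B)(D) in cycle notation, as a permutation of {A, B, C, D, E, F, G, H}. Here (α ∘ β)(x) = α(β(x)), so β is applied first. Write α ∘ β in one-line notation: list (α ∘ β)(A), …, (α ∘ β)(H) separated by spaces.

G E A F C D B H

(α ∘ β)(x) = α(β(x)). Computing each image: α(β(A)) = α(C) = G, α(β(B)) = α(B) = E, α(β(C)) = α(E) = A, α(β(D)) = α(D) = F, α(β(E)) = α(F) = C, α(β(F)) = α(G) = D, α(β(G)) = α(H) = B, α(β(H)) = α(A) = H.
Hence α ∘ β = [G E A F C D B H].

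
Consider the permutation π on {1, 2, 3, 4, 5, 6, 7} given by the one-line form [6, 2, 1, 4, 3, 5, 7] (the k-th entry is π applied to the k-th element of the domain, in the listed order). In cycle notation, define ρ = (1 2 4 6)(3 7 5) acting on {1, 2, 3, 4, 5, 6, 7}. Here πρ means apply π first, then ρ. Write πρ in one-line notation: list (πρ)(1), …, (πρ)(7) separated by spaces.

Chase each element through π then ρ: 1 → 6 → 1; 2 → 2 → 4; 3 → 1 → 2; 4 → 4 → 6; 5 → 3 → 7; 6 → 5 → 3; 7 → 7 → 5.
Collecting the images, πρ = [1 4 2 6 7 3 5].

1 4 2 6 7 3 5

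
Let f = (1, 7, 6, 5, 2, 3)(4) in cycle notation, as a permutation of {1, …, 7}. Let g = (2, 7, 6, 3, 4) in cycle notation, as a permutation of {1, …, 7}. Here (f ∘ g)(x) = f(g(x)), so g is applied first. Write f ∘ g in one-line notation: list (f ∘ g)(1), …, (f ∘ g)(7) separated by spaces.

7 6 4 3 2 1 5

For each element, apply g then f: 1 → 1 → 7; 2 → 7 → 6; 3 → 4 → 4; 4 → 2 → 3; 5 → 5 → 2; 6 → 3 → 1; 7 → 6 → 5.
So f ∘ g in one-line form is 7 6 4 3 2 1 5.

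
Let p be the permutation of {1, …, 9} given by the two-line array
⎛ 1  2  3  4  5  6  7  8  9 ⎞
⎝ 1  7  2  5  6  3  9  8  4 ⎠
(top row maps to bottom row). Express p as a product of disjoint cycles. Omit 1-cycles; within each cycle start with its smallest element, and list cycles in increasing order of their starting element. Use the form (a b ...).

(2 7 9 4 5 6 3)

From 2: 2 → 7 → 9 → 4 → 5 → 6 → 3 → 2, closing the cycle (2 7 9 4 5 6 3).
Repeating from the next unused element and collecting all non-trivial cycles gives (2 7 9 4 5 6 3).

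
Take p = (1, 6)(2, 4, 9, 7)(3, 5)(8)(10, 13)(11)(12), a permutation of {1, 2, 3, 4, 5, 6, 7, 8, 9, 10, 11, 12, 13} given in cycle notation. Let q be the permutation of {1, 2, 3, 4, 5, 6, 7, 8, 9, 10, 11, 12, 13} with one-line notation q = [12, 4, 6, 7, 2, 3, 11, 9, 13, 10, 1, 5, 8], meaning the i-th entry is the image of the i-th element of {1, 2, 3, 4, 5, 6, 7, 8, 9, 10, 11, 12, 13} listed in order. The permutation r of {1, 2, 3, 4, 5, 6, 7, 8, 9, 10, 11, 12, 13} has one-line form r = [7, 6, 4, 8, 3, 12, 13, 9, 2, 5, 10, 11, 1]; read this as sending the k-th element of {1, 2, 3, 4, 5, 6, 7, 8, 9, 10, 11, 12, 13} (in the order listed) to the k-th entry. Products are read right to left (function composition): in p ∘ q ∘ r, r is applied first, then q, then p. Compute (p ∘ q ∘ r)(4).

7

(p ∘ q ∘ r)(4) = p(q(r(4))). r(4) = 8, then q(8) = 9, then p(9) = 7, so the result is 7.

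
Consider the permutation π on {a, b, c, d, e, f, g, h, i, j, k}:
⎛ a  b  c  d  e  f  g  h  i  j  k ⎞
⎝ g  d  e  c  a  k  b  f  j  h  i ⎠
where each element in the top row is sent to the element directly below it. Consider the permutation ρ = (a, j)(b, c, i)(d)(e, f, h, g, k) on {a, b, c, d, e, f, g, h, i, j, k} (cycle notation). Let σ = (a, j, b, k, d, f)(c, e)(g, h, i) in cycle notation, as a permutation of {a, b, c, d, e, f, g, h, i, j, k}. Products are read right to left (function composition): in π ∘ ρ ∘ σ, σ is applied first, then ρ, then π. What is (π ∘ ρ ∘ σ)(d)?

f

Chase d: σ(d) = f; ρ(f) = h; π(h) = f. Hence (π ∘ ρ ∘ σ)(d) = f.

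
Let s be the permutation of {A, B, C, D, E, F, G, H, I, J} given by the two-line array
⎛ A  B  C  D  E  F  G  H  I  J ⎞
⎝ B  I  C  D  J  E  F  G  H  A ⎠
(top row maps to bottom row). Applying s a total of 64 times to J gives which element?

J

Tracing J → A → … returns to J after 8 steps, so J lies in an 8-cycle (A, B, I, H, G, F, E, J).
Powers repeat with period 8 on this cycle, and 64 mod 8 = 0, so s^64(J) = s^0(J).
So s^64(J) = J.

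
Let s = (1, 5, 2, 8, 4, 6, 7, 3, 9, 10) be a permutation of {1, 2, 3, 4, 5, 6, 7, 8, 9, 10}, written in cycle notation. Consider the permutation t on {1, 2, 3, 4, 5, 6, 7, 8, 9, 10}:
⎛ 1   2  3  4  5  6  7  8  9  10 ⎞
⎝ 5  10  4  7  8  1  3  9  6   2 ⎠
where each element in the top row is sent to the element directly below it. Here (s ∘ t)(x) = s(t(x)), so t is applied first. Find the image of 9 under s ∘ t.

First apply t: t(9) = 6, then s(6) = 7. Thus (s ∘ t)(9) = 7.

7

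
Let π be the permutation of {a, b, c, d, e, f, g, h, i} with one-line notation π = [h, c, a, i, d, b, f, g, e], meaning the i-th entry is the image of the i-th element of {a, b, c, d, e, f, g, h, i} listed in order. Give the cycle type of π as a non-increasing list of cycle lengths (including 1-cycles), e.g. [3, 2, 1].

The disjoint cycles are (a, h, g, f, b, c)(d, i, e), with lengths 6, 3 in non-increasing order.

[6, 3]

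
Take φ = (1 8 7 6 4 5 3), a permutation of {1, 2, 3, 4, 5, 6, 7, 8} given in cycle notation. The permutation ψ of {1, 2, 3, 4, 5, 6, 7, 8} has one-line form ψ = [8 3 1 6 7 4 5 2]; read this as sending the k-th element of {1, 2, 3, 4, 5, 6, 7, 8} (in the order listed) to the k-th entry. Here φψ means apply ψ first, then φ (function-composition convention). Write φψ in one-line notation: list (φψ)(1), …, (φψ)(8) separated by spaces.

7 1 8 4 6 5 3 2

(φψ)(x) = φ(ψ(x)). Computing each image: φ(ψ(1)) = φ(8) = 7, φ(ψ(2)) = φ(3) = 1, φ(ψ(3)) = φ(1) = 8, φ(ψ(4)) = φ(6) = 4, φ(ψ(5)) = φ(7) = 6, φ(ψ(6)) = φ(4) = 5, φ(ψ(7)) = φ(5) = 3, φ(ψ(8)) = φ(2) = 2.
Hence φψ = [7 1 8 4 6 5 3 2].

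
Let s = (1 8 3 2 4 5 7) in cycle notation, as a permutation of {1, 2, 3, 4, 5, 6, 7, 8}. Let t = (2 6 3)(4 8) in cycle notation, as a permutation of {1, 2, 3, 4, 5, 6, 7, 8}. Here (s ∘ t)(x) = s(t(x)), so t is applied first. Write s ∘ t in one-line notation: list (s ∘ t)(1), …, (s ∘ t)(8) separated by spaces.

8 6 4 3 7 2 1 5

(s ∘ t)(x) = s(t(x)). Computing each image: s(t(1)) = s(1) = 8, s(t(2)) = s(6) = 6, s(t(3)) = s(2) = 4, s(t(4)) = s(8) = 3, s(t(5)) = s(5) = 7, s(t(6)) = s(3) = 2, s(t(7)) = s(7) = 1, s(t(8)) = s(4) = 5.
Hence s ∘ t = [8 6 4 3 7 2 1 5].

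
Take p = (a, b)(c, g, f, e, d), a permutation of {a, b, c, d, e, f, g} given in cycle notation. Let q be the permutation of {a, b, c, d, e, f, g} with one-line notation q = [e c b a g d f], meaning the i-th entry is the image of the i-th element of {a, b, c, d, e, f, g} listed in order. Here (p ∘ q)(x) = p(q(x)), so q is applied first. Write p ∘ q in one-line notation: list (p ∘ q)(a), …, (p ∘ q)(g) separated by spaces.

(p ∘ q)(x) = p(q(x)). Computing each image: p(q(a)) = p(e) = d, p(q(b)) = p(c) = g, p(q(c)) = p(b) = a, p(q(d)) = p(a) = b, p(q(e)) = p(g) = f, p(q(f)) = p(d) = c, p(q(g)) = p(f) = e.
Hence p ∘ q = [d g a b f c e].

d g a b f c e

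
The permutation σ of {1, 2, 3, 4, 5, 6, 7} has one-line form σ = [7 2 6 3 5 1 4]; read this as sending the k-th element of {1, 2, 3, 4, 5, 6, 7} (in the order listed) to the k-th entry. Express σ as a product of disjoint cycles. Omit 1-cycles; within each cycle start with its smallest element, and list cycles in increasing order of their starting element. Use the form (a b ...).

Start at 1 and follow images: 1 → 7 → 4 → 3 → 6 → 1, giving the cycle (1 7 4 3 6).
Continuing from each remaining unvisited element yields (1 7 4 3 6).

(1 7 4 3 6)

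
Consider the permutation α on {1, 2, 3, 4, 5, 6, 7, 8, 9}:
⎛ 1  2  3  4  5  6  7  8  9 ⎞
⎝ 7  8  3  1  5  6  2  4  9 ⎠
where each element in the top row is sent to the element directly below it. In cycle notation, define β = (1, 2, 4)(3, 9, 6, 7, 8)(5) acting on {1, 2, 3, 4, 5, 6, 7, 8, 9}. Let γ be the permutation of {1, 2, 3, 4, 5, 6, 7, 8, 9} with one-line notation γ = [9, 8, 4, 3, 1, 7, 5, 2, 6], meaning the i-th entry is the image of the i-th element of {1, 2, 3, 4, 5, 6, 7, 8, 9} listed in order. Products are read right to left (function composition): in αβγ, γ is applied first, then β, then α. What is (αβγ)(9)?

Apply the permutations in order: γ(9) = 6, then β(6) = 7, then α(7) = 2. So (αβγ)(9) = 2.

2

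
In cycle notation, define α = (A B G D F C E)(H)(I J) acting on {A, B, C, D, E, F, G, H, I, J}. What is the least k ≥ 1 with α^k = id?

The disjoint cycles have lengths 7, 2, 1.
The order is lcm(7, 2) = 14.

14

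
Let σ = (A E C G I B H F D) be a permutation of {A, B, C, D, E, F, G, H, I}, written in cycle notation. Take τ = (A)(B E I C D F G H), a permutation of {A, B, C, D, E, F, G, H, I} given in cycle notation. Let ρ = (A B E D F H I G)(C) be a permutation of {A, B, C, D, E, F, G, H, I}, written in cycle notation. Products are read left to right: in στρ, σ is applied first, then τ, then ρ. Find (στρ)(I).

D

Apply the permutations in order: σ(I) = B, then τ(B) = E, then ρ(E) = D. So (στρ)(I) = D.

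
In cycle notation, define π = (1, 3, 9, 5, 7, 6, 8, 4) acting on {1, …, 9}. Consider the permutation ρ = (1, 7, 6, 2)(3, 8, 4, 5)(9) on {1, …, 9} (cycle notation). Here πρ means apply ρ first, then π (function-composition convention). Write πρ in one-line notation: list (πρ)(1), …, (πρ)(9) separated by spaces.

(πρ)(x) = π(ρ(x)). Computing each image: π(ρ(1)) = π(7) = 6, π(ρ(2)) = π(1) = 3, π(ρ(3)) = π(8) = 4, π(ρ(4)) = π(5) = 7, π(ρ(5)) = π(3) = 9, π(ρ(6)) = π(2) = 2, π(ρ(7)) = π(6) = 8, π(ρ(8)) = π(4) = 1, π(ρ(9)) = π(9) = 5.
Hence πρ = [6 3 4 7 9 2 8 1 5].

6 3 4 7 9 2 8 1 5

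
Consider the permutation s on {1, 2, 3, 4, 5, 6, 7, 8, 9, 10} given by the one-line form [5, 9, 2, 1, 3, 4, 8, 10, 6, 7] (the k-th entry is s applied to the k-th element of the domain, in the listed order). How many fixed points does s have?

0

No element satisfies s(x) = x, so there are 0 fixed points.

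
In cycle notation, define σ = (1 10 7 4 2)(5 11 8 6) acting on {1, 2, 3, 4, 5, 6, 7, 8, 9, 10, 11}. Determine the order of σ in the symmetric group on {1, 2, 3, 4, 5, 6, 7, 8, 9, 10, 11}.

20

The cycle type of σ is (5, 4, 1, 1).
The order of σ is the least common multiple of its cycle lengths: lcm(5, 4) = 20.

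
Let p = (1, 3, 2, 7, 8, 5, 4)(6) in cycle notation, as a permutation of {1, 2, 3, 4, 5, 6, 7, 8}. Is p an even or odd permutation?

even

The cycle lengths are 7, 1.
A cycle of length ℓ contributes ℓ−1 transpositions, so p is a product of 6 transpositions — even.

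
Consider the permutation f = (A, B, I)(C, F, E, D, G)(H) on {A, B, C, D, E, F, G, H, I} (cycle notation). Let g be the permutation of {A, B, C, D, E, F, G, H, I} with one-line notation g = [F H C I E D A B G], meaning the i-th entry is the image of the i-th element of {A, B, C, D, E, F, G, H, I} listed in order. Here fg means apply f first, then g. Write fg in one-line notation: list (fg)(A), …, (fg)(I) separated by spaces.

H G D A I E C B F

Chase each element through f then g: A → B → H; B → I → G; C → F → D; D → G → A; E → D → I; F → E → E; G → C → C; H → H → B; I → A → F.
So fg in one-line form is H G D A I E C B F.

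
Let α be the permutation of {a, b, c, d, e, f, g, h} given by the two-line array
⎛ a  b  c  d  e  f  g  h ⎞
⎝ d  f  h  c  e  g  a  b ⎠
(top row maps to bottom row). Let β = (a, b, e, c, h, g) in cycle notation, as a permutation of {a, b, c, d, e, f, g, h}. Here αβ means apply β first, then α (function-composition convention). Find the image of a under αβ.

f

(αβ)(a) = α(β(a)). β(a) = b, then α(b) = f. So (αβ)(a) = f.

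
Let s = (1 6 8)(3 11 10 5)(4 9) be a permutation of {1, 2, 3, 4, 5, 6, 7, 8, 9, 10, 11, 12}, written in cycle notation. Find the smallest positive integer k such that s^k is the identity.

The disjoint cycles have lengths 4, 3, 2, 1, 1, 1.
Since disjoint cycles commute, ord(s) = lcm(4, 3, 2) = 12.

12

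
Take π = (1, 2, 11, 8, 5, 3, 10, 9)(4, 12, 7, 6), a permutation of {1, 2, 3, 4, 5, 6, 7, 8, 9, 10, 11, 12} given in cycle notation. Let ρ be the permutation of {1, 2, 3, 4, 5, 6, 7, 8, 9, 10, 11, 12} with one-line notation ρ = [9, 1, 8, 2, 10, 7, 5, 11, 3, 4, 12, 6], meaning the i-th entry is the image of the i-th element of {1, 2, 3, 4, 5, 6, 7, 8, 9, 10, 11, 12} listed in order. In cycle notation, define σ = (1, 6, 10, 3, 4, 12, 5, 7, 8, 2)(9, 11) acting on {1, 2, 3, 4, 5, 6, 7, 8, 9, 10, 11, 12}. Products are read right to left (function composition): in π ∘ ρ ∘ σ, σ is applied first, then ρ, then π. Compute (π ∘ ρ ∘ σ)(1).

Apply the permutations in order: σ(1) = 6, then ρ(6) = 7, then π(7) = 6. So (π ∘ ρ ∘ σ)(1) = 6.

6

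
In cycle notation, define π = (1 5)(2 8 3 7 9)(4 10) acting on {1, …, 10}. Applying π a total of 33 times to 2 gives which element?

7

2 lies in the 5-cycle (2 8 3 7 9).
Powers repeat with period 5 on this cycle, and 33 mod 5 = 3, so π^33(2) = π^3(2).
Stepping 3 places around the cycle: 2 → 8 → 3 → 7.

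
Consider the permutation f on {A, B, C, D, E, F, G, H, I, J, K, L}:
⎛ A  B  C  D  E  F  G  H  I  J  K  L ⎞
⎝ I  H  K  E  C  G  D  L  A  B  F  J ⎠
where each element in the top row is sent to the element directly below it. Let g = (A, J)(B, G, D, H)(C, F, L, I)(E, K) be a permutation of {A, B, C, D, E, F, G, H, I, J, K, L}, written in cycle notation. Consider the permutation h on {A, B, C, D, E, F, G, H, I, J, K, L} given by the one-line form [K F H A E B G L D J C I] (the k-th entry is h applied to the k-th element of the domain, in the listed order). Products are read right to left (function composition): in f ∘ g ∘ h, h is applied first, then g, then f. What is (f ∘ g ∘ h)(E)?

Chase E: h(E) = E; g(E) = K; f(K) = F. Hence (f ∘ g ∘ h)(E) = F.

F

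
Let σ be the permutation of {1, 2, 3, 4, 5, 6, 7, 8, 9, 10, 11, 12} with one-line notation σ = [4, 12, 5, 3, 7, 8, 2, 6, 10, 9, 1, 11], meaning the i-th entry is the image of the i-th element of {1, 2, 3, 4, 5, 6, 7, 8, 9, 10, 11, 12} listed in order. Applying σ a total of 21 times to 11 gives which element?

7

Tracing 11 → 1 → … returns to 11 after 8 steps, so 11 lies in an 8-cycle (1, 4, 3, 5, 7, 2, 12, 11).
Powers repeat with period 8 on this cycle, and 21 mod 8 = 5, so σ^21(11) = σ^5(11).
Advancing 5 steps from 11: 11 → 1 → 4 → 3 → 5 → 7.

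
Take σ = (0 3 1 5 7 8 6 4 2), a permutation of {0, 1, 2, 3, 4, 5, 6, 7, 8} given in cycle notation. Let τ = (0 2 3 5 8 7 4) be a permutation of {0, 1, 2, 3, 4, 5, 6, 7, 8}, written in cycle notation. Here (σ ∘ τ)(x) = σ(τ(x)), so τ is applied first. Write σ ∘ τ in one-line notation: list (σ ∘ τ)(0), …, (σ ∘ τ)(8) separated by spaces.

0 5 1 7 3 6 4 2 8

(σ ∘ τ)(x) = σ(τ(x)). Computing each image: σ(τ(0)) = σ(2) = 0, σ(τ(1)) = σ(1) = 5, σ(τ(2)) = σ(3) = 1, σ(τ(3)) = σ(5) = 7, σ(τ(4)) = σ(0) = 3, σ(τ(5)) = σ(8) = 6, σ(τ(6)) = σ(6) = 4, σ(τ(7)) = σ(4) = 2, σ(τ(8)) = σ(7) = 8.
Hence σ ∘ τ = [0 5 1 7 3 6 4 2 8].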